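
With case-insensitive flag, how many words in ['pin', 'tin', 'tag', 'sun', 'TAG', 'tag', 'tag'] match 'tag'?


Case-insensitive matching: compare each word's lowercase form to 'tag'.
  'pin' -> lower='pin' -> no
  'tin' -> lower='tin' -> no
  'tag' -> lower='tag' -> MATCH
  'sun' -> lower='sun' -> no
  'TAG' -> lower='tag' -> MATCH
  'tag' -> lower='tag' -> MATCH
  'tag' -> lower='tag' -> MATCH
Matches: ['tag', 'TAG', 'tag', 'tag']
Count: 4

4


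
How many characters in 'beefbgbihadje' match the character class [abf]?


Character class [abf] matches any of: {a, b, f}
Scanning string 'beefbgbihadje' character by character:
  pos 0: 'b' -> MATCH
  pos 1: 'e' -> no
  pos 2: 'e' -> no
  pos 3: 'f' -> MATCH
  pos 4: 'b' -> MATCH
  pos 5: 'g' -> no
  pos 6: 'b' -> MATCH
  pos 7: 'i' -> no
  pos 8: 'h' -> no
  pos 9: 'a' -> MATCH
  pos 10: 'd' -> no
  pos 11: 'j' -> no
  pos 12: 'e' -> no
Total matches: 5

5


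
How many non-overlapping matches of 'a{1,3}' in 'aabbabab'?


Pattern 'a{1,3}' matches between 1 and 3 consecutive a's (greedy).
String: 'aabbabab'
Finding runs of a's and applying greedy matching:
  Run at pos 0: 'aa' (length 2)
  Run at pos 4: 'a' (length 1)
  Run at pos 6: 'a' (length 1)
Matches: ['aa', 'a', 'a']
Count: 3

3


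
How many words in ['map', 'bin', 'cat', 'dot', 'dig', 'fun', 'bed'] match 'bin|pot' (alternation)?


Alternation 'bin|pot' matches either 'bin' or 'pot'.
Checking each word:
  'map' -> no
  'bin' -> MATCH
  'cat' -> no
  'dot' -> no
  'dig' -> no
  'fun' -> no
  'bed' -> no
Matches: ['bin']
Count: 1

1


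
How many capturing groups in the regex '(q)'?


To count capturing groups, count each '(' that starts a group.
Pattern: '(q)'
Walking through the pattern:
  Position 0: '(' -> group #1
Total capturing groups: 1

1


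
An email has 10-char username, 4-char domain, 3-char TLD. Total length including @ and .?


An email address has format: username@domain.tld
Username length: 10
'@' character: 1
Domain length: 4
'.' character: 1
TLD length: 3
Total = 10 + 1 + 4 + 1 + 3 = 19

19


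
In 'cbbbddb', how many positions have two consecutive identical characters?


Looking for consecutive identical characters in 'cbbbddb':
  pos 0-1: 'c' vs 'b' -> different
  pos 1-2: 'b' vs 'b' -> MATCH ('bb')
  pos 2-3: 'b' vs 'b' -> MATCH ('bb')
  pos 3-4: 'b' vs 'd' -> different
  pos 4-5: 'd' vs 'd' -> MATCH ('dd')
  pos 5-6: 'd' vs 'b' -> different
Consecutive identical pairs: ['bb', 'bb', 'dd']
Count: 3

3


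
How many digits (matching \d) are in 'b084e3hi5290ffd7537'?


\d matches any digit 0-9.
Scanning 'b084e3hi5290ffd7537':
  pos 1: '0' -> DIGIT
  pos 2: '8' -> DIGIT
  pos 3: '4' -> DIGIT
  pos 5: '3' -> DIGIT
  pos 8: '5' -> DIGIT
  pos 9: '2' -> DIGIT
  pos 10: '9' -> DIGIT
  pos 11: '0' -> DIGIT
  pos 15: '7' -> DIGIT
  pos 16: '5' -> DIGIT
  pos 17: '3' -> DIGIT
  pos 18: '7' -> DIGIT
Digits found: ['0', '8', '4', '3', '5', '2', '9', '0', '7', '5', '3', '7']
Total: 12

12


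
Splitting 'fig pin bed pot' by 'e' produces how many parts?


Splitting by 'e' breaks the string at each occurrence of the separator.
Text: 'fig pin bed pot'
Parts after split:
  Part 1: 'fig pin b'
  Part 2: 'd pot'
Total parts: 2

2


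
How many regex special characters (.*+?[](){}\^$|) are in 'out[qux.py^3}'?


Regex special characters are: . * + ? [ ] ( ) { } \ ^ $ |
Scanning 'out[qux.py^3}':
  pos 3: '[' -> SPECIAL
  pos 7: '.' -> SPECIAL
  pos 10: '^' -> SPECIAL
  pos 12: '}' -> SPECIAL
Special chars found: ['[', '.', '^', '}']
Total: 4

4


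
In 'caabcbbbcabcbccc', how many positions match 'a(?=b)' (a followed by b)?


Lookahead 'a(?=b)' matches 'a' only when followed by 'b'.
String: 'caabcbbbcabcbccc'
Checking each position where char is 'a':
  pos 1: 'a' -> no (next='a')
  pos 2: 'a' -> MATCH (next='b')
  pos 9: 'a' -> MATCH (next='b')
Matching positions: [2, 9]
Count: 2

2


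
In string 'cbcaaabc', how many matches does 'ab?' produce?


Pattern 'ab?' matches 'a' optionally followed by 'b'.
String: 'cbcaaabc'
Scanning left to right for 'a' then checking next char:
  Match 1: 'a' (a not followed by b)
  Match 2: 'a' (a not followed by b)
  Match 3: 'ab' (a followed by b)
Total matches: 3

3


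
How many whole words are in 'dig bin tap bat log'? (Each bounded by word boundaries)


Word boundaries (\b) mark the start/end of each word.
Text: 'dig bin tap bat log'
Splitting by whitespace:
  Word 1: 'dig'
  Word 2: 'bin'
  Word 3: 'tap'
  Word 4: 'bat'
  Word 5: 'log'
Total whole words: 5

5


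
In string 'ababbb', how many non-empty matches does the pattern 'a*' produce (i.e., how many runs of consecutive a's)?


Pattern 'a*' matches zero or more a's. We want non-empty runs of consecutive a's.
String: 'ababbb'
Walking through the string to find runs of a's:
  Run 1: positions 0-0 -> 'a'
  Run 2: positions 2-2 -> 'a'
Non-empty runs found: ['a', 'a']
Count: 2

2


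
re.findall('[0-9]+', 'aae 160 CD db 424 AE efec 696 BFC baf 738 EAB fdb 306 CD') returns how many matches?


Pattern '[0-9]+' finds one or more digits.
Text: 'aae 160 CD db 424 AE efec 696 BFC baf 738 EAB fdb 306 CD'
Scanning for matches:
  Match 1: '160'
  Match 2: '424'
  Match 3: '696'
  Match 4: '738'
  Match 5: '306'
Total matches: 5

5


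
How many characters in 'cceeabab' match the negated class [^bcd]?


Negated class [^bcd] matches any char NOT in {b, c, d}
Scanning 'cceeabab':
  pos 0: 'c' -> no (excluded)
  pos 1: 'c' -> no (excluded)
  pos 2: 'e' -> MATCH
  pos 3: 'e' -> MATCH
  pos 4: 'a' -> MATCH
  pos 5: 'b' -> no (excluded)
  pos 6: 'a' -> MATCH
  pos 7: 'b' -> no (excluded)
Total matches: 4

4


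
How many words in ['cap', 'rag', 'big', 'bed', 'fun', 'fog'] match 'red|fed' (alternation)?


Alternation 'red|fed' matches either 'red' or 'fed'.
Checking each word:
  'cap' -> no
  'rag' -> no
  'big' -> no
  'bed' -> no
  'fun' -> no
  'fog' -> no
Matches: []
Count: 0

0


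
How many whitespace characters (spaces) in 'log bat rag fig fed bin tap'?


\s matches whitespace characters (spaces, tabs, etc.).
Text: 'log bat rag fig fed bin tap'
This text has 7 words separated by spaces.
Number of spaces = number of words - 1 = 7 - 1 = 6

6


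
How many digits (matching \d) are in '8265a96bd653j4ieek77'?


\d matches any digit 0-9.
Scanning '8265a96bd653j4ieek77':
  pos 0: '8' -> DIGIT
  pos 1: '2' -> DIGIT
  pos 2: '6' -> DIGIT
  pos 3: '5' -> DIGIT
  pos 5: '9' -> DIGIT
  pos 6: '6' -> DIGIT
  pos 9: '6' -> DIGIT
  pos 10: '5' -> DIGIT
  pos 11: '3' -> DIGIT
  pos 13: '4' -> DIGIT
  pos 18: '7' -> DIGIT
  pos 19: '7' -> DIGIT
Digits found: ['8', '2', '6', '5', '9', '6', '6', '5', '3', '4', '7', '7']
Total: 12

12


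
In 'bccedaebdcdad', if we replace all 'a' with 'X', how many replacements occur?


re.sub('a', 'X', text) replaces every occurrence of 'a' with 'X'.
Text: 'bccedaebdcdad'
Scanning for 'a':
  pos 5: 'a' -> replacement #1
  pos 11: 'a' -> replacement #2
Total replacements: 2

2


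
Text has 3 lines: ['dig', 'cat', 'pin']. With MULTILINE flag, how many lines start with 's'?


With MULTILINE flag, ^ matches the start of each line.
Lines: ['dig', 'cat', 'pin']
Checking which lines start with 's':
  Line 1: 'dig' -> no
  Line 2: 'cat' -> no
  Line 3: 'pin' -> no
Matching lines: []
Count: 0

0


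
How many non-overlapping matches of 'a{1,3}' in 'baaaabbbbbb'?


Pattern 'a{1,3}' matches between 1 and 3 consecutive a's (greedy).
String: 'baaaabbbbbb'
Finding runs of a's and applying greedy matching:
  Run at pos 1: 'aaaa' (length 4)
Matches: ['aaa', 'a']
Count: 2

2


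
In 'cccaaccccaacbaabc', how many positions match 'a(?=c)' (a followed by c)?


Lookahead 'a(?=c)' matches 'a' only when followed by 'c'.
String: 'cccaaccccaacbaabc'
Checking each position where char is 'a':
  pos 3: 'a' -> no (next='a')
  pos 4: 'a' -> MATCH (next='c')
  pos 9: 'a' -> no (next='a')
  pos 10: 'a' -> MATCH (next='c')
  pos 13: 'a' -> no (next='a')
  pos 14: 'a' -> no (next='b')
Matching positions: [4, 10]
Count: 2

2


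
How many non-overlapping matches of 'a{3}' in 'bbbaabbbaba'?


Pattern 'a{3}' matches exactly 3 consecutive a's (greedy, non-overlapping).
String: 'bbbaabbbaba'
Scanning for runs of a's:
  Run at pos 3: 'aa' (length 2) -> 0 match(es)
  Run at pos 8: 'a' (length 1) -> 0 match(es)
  Run at pos 10: 'a' (length 1) -> 0 match(es)
Matches found: []
Total: 0

0


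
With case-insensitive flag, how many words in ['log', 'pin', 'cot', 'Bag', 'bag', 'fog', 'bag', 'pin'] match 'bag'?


Case-insensitive matching: compare each word's lowercase form to 'bag'.
  'log' -> lower='log' -> no
  'pin' -> lower='pin' -> no
  'cot' -> lower='cot' -> no
  'Bag' -> lower='bag' -> MATCH
  'bag' -> lower='bag' -> MATCH
  'fog' -> lower='fog' -> no
  'bag' -> lower='bag' -> MATCH
  'pin' -> lower='pin' -> no
Matches: ['Bag', 'bag', 'bag']
Count: 3

3


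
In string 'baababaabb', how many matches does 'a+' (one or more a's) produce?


Pattern 'a+' matches one or more consecutive a's.
String: 'baababaabb'
Scanning for runs of a:
  Match 1: 'aa' (length 2)
  Match 2: 'a' (length 1)
  Match 3: 'aa' (length 2)
Total matches: 3

3


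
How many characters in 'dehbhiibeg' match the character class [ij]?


Character class [ij] matches any of: {i, j}
Scanning string 'dehbhiibeg' character by character:
  pos 0: 'd' -> no
  pos 1: 'e' -> no
  pos 2: 'h' -> no
  pos 3: 'b' -> no
  pos 4: 'h' -> no
  pos 5: 'i' -> MATCH
  pos 6: 'i' -> MATCH
  pos 7: 'b' -> no
  pos 8: 'e' -> no
  pos 9: 'g' -> no
Total matches: 2

2


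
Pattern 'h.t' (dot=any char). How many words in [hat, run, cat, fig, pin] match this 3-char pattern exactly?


Pattern 'h.t' means: starts with 'h', any single char, ends with 't'.
Checking each word (must be exactly 3 chars):
  'hat' (len=3): MATCH
  'run' (len=3): no
  'cat' (len=3): no
  'fig' (len=3): no
  'pin' (len=3): no
Matching words: ['hat']
Total: 1

1


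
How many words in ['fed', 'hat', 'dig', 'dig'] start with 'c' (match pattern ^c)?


Pattern ^c anchors to start of word. Check which words begin with 'c':
  'fed' -> no
  'hat' -> no
  'dig' -> no
  'dig' -> no
Matching words: []
Count: 0

0


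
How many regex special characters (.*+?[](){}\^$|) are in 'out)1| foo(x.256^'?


Regex special characters are: . * + ? [ ] ( ) { } \ ^ $ |
Scanning 'out)1| foo(x.256^':
  pos 3: ')' -> SPECIAL
  pos 5: '|' -> SPECIAL
  pos 10: '(' -> SPECIAL
  pos 12: '.' -> SPECIAL
  pos 16: '^' -> SPECIAL
Special chars found: [')', '|', '(', '.', '^']
Total: 5

5


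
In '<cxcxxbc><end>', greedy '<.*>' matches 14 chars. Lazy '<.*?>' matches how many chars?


Greedy '<.*>' tries to match as MUCH as possible.
Lazy '<.*?>' tries to match as LITTLE as possible.

String: '<cxcxxbc><end>'
Greedy '<.*>' starts at first '<' and extends to the LAST '>': '<cxcxxbc><end>' (14 chars)
Lazy '<.*?>' starts at first '<' and stops at the FIRST '>': '<cxcxxbc>' (9 chars)

9


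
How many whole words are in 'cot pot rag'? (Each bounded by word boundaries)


Word boundaries (\b) mark the start/end of each word.
Text: 'cot pot rag'
Splitting by whitespace:
  Word 1: 'cot'
  Word 2: 'pot'
  Word 3: 'rag'
Total whole words: 3

3


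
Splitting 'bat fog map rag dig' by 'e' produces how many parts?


Splitting by 'e' breaks the string at each occurrence of the separator.
Text: 'bat fog map rag dig'
Parts after split:
  Part 1: 'bat fog map rag dig'
Total parts: 1

1


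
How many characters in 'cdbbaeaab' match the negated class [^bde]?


Negated class [^bde] matches any char NOT in {b, d, e}
Scanning 'cdbbaeaab':
  pos 0: 'c' -> MATCH
  pos 1: 'd' -> no (excluded)
  pos 2: 'b' -> no (excluded)
  pos 3: 'b' -> no (excluded)
  pos 4: 'a' -> MATCH
  pos 5: 'e' -> no (excluded)
  pos 6: 'a' -> MATCH
  pos 7: 'a' -> MATCH
  pos 8: 'b' -> no (excluded)
Total matches: 4

4


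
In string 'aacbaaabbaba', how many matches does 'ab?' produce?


Pattern 'ab?' matches 'a' optionally followed by 'b'.
String: 'aacbaaabbaba'
Scanning left to right for 'a' then checking next char:
  Match 1: 'a' (a not followed by b)
  Match 2: 'a' (a not followed by b)
  Match 3: 'a' (a not followed by b)
  Match 4: 'a' (a not followed by b)
  Match 5: 'ab' (a followed by b)
  Match 6: 'ab' (a followed by b)
  Match 7: 'a' (a not followed by b)
Total matches: 7

7


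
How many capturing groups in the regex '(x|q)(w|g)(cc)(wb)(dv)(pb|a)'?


To count capturing groups, count each '(' that starts a group.
Pattern: '(x|q)(w|g)(cc)(wb)(dv)(pb|a)'
Walking through the pattern:
  Position 0: '(' -> group #1
  Position 5: '(' -> group #2
  Position 10: '(' -> group #3
  Position 14: '(' -> group #4
  Position 18: '(' -> group #5
  Position 22: '(' -> group #6
Total capturing groups: 6

6


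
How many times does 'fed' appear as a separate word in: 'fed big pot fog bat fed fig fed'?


Scanning each word for exact match 'fed':
  Word 1: 'fed' -> MATCH
  Word 2: 'big' -> no
  Word 3: 'pot' -> no
  Word 4: 'fog' -> no
  Word 5: 'bat' -> no
  Word 6: 'fed' -> MATCH
  Word 7: 'fig' -> no
  Word 8: 'fed' -> MATCH
Total matches: 3

3


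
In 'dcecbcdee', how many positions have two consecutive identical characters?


Looking for consecutive identical characters in 'dcecbcdee':
  pos 0-1: 'd' vs 'c' -> different
  pos 1-2: 'c' vs 'e' -> different
  pos 2-3: 'e' vs 'c' -> different
  pos 3-4: 'c' vs 'b' -> different
  pos 4-5: 'b' vs 'c' -> different
  pos 5-6: 'c' vs 'd' -> different
  pos 6-7: 'd' vs 'e' -> different
  pos 7-8: 'e' vs 'e' -> MATCH ('ee')
Consecutive identical pairs: ['ee']
Count: 1

1


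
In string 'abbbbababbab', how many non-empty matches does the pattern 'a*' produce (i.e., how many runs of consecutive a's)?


Pattern 'a*' matches zero or more a's. We want non-empty runs of consecutive a's.
String: 'abbbbababbab'
Walking through the string to find runs of a's:
  Run 1: positions 0-0 -> 'a'
  Run 2: positions 5-5 -> 'a'
  Run 3: positions 7-7 -> 'a'
  Run 4: positions 10-10 -> 'a'
Non-empty runs found: ['a', 'a', 'a', 'a']
Count: 4

4


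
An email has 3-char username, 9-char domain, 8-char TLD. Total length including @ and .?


An email address has format: username@domain.tld
Username length: 3
'@' character: 1
Domain length: 9
'.' character: 1
TLD length: 8
Total = 3 + 1 + 9 + 1 + 8 = 22

22


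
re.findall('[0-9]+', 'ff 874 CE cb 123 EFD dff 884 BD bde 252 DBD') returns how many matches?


Pattern '[0-9]+' finds one or more digits.
Text: 'ff 874 CE cb 123 EFD dff 884 BD bde 252 DBD'
Scanning for matches:
  Match 1: '874'
  Match 2: '123'
  Match 3: '884'
  Match 4: '252'
Total matches: 4

4


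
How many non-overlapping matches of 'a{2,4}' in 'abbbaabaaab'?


Pattern 'a{2,4}' matches between 2 and 4 consecutive a's (greedy).
String: 'abbbaabaaab'
Finding runs of a's and applying greedy matching:
  Run at pos 0: 'a' (length 1)
  Run at pos 4: 'aa' (length 2)
  Run at pos 7: 'aaa' (length 3)
Matches: ['aa', 'aaa']
Count: 2

2


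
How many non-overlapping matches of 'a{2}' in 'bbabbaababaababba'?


Pattern 'a{2}' matches exactly 2 consecutive a's (greedy, non-overlapping).
String: 'bbabbaababaababba'
Scanning for runs of a's:
  Run at pos 2: 'a' (length 1) -> 0 match(es)
  Run at pos 5: 'aa' (length 2) -> 1 match(es)
  Run at pos 8: 'a' (length 1) -> 0 match(es)
  Run at pos 10: 'aa' (length 2) -> 1 match(es)
  Run at pos 13: 'a' (length 1) -> 0 match(es)
  Run at pos 16: 'a' (length 1) -> 0 match(es)
Matches found: ['aa', 'aa']
Total: 2

2


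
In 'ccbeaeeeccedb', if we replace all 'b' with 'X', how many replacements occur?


re.sub('b', 'X', text) replaces every occurrence of 'b' with 'X'.
Text: 'ccbeaeeeccedb'
Scanning for 'b':
  pos 2: 'b' -> replacement #1
  pos 12: 'b' -> replacement #2
Total replacements: 2

2


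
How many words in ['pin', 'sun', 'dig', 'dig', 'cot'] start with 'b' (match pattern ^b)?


Pattern ^b anchors to start of word. Check which words begin with 'b':
  'pin' -> no
  'sun' -> no
  'dig' -> no
  'dig' -> no
  'cot' -> no
Matching words: []
Count: 0

0


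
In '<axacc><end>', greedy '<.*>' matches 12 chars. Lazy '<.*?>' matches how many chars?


Greedy '<.*>' tries to match as MUCH as possible.
Lazy '<.*?>' tries to match as LITTLE as possible.

String: '<axacc><end>'
Greedy '<.*>' starts at first '<' and extends to the LAST '>': '<axacc><end>' (12 chars)
Lazy '<.*?>' starts at first '<' and stops at the FIRST '>': '<axacc>' (7 chars)

7


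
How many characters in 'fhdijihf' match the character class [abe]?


Character class [abe] matches any of: {a, b, e}
Scanning string 'fhdijihf' character by character:
  pos 0: 'f' -> no
  pos 1: 'h' -> no
  pos 2: 'd' -> no
  pos 3: 'i' -> no
  pos 4: 'j' -> no
  pos 5: 'i' -> no
  pos 6: 'h' -> no
  pos 7: 'f' -> no
Total matches: 0

0


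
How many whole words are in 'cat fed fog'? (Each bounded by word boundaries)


Word boundaries (\b) mark the start/end of each word.
Text: 'cat fed fog'
Splitting by whitespace:
  Word 1: 'cat'
  Word 2: 'fed'
  Word 3: 'fog'
Total whole words: 3

3


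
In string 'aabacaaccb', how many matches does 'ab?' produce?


Pattern 'ab?' matches 'a' optionally followed by 'b'.
String: 'aabacaaccb'
Scanning left to right for 'a' then checking next char:
  Match 1: 'a' (a not followed by b)
  Match 2: 'ab' (a followed by b)
  Match 3: 'a' (a not followed by b)
  Match 4: 'a' (a not followed by b)
  Match 5: 'a' (a not followed by b)
Total matches: 5

5


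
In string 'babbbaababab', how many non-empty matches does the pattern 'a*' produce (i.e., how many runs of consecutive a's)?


Pattern 'a*' matches zero or more a's. We want non-empty runs of consecutive a's.
String: 'babbbaababab'
Walking through the string to find runs of a's:
  Run 1: positions 1-1 -> 'a'
  Run 2: positions 5-6 -> 'aa'
  Run 3: positions 8-8 -> 'a'
  Run 4: positions 10-10 -> 'a'
Non-empty runs found: ['a', 'aa', 'a', 'a']
Count: 4

4


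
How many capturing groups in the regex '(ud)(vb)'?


To count capturing groups, count each '(' that starts a group.
Pattern: '(ud)(vb)'
Walking through the pattern:
  Position 0: '(' -> group #1
  Position 4: '(' -> group #2
Total capturing groups: 2

2


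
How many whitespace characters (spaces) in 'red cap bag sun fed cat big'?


\s matches whitespace characters (spaces, tabs, etc.).
Text: 'red cap bag sun fed cat big'
This text has 7 words separated by spaces.
Number of spaces = number of words - 1 = 7 - 1 = 6

6


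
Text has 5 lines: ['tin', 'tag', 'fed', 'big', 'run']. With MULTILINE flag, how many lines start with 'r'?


With MULTILINE flag, ^ matches the start of each line.
Lines: ['tin', 'tag', 'fed', 'big', 'run']
Checking which lines start with 'r':
  Line 1: 'tin' -> no
  Line 2: 'tag' -> no
  Line 3: 'fed' -> no
  Line 4: 'big' -> no
  Line 5: 'run' -> MATCH
Matching lines: ['run']
Count: 1

1


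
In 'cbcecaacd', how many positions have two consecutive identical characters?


Looking for consecutive identical characters in 'cbcecaacd':
  pos 0-1: 'c' vs 'b' -> different
  pos 1-2: 'b' vs 'c' -> different
  pos 2-3: 'c' vs 'e' -> different
  pos 3-4: 'e' vs 'c' -> different
  pos 4-5: 'c' vs 'a' -> different
  pos 5-6: 'a' vs 'a' -> MATCH ('aa')
  pos 6-7: 'a' vs 'c' -> different
  pos 7-8: 'c' vs 'd' -> different
Consecutive identical pairs: ['aa']
Count: 1

1


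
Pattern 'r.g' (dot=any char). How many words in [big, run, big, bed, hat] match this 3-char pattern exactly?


Pattern 'r.g' means: starts with 'r', any single char, ends with 'g'.
Checking each word (must be exactly 3 chars):
  'big' (len=3): no
  'run' (len=3): no
  'big' (len=3): no
  'bed' (len=3): no
  'hat' (len=3): no
Matching words: []
Total: 0

0


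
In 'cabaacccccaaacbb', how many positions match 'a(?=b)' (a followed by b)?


Lookahead 'a(?=b)' matches 'a' only when followed by 'b'.
String: 'cabaacccccaaacbb'
Checking each position where char is 'a':
  pos 1: 'a' -> MATCH (next='b')
  pos 3: 'a' -> no (next='a')
  pos 4: 'a' -> no (next='c')
  pos 10: 'a' -> no (next='a')
  pos 11: 'a' -> no (next='a')
  pos 12: 'a' -> no (next='c')
Matching positions: [1]
Count: 1

1


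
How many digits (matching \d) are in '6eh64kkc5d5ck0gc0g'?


\d matches any digit 0-9.
Scanning '6eh64kkc5d5ck0gc0g':
  pos 0: '6' -> DIGIT
  pos 3: '6' -> DIGIT
  pos 4: '4' -> DIGIT
  pos 8: '5' -> DIGIT
  pos 10: '5' -> DIGIT
  pos 13: '0' -> DIGIT
  pos 16: '0' -> DIGIT
Digits found: ['6', '6', '4', '5', '5', '0', '0']
Total: 7

7


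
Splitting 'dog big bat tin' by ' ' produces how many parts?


Splitting by ' ' breaks the string at each occurrence of the separator.
Text: 'dog big bat tin'
Parts after split:
  Part 1: 'dog'
  Part 2: 'big'
  Part 3: 'bat'
  Part 4: 'tin'
Total parts: 4

4


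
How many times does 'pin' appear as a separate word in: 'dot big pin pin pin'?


Scanning each word for exact match 'pin':
  Word 1: 'dot' -> no
  Word 2: 'big' -> no
  Word 3: 'pin' -> MATCH
  Word 4: 'pin' -> MATCH
  Word 5: 'pin' -> MATCH
Total matches: 3

3


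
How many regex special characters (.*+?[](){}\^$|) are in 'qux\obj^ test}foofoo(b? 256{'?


Regex special characters are: . * + ? [ ] ( ) { } \ ^ $ |
Scanning 'qux\obj^ test}foofoo(b? 256{':
  pos 3: '\' -> SPECIAL
  pos 7: '^' -> SPECIAL
  pos 13: '}' -> SPECIAL
  pos 20: '(' -> SPECIAL
  pos 22: '?' -> SPECIAL
  pos 27: '{' -> SPECIAL
Special chars found: ['\\', '^', '}', '(', '?', '{']
Total: 6

6


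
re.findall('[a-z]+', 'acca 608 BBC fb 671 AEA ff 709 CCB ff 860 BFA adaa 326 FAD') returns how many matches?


Pattern '[a-z]+' finds one or more lowercase letters.
Text: 'acca 608 BBC fb 671 AEA ff 709 CCB ff 860 BFA adaa 326 FAD'
Scanning for matches:
  Match 1: 'acca'
  Match 2: 'fb'
  Match 3: 'ff'
  Match 4: 'ff'
  Match 5: 'adaa'
Total matches: 5

5


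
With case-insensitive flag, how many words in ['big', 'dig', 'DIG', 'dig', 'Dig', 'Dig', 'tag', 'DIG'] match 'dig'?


Case-insensitive matching: compare each word's lowercase form to 'dig'.
  'big' -> lower='big' -> no
  'dig' -> lower='dig' -> MATCH
  'DIG' -> lower='dig' -> MATCH
  'dig' -> lower='dig' -> MATCH
  'Dig' -> lower='dig' -> MATCH
  'Dig' -> lower='dig' -> MATCH
  'tag' -> lower='tag' -> no
  'DIG' -> lower='dig' -> MATCH
Matches: ['dig', 'DIG', 'dig', 'Dig', 'Dig', 'DIG']
Count: 6

6


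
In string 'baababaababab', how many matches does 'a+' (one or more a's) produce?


Pattern 'a+' matches one or more consecutive a's.
String: 'baababaababab'
Scanning for runs of a:
  Match 1: 'aa' (length 2)
  Match 2: 'a' (length 1)
  Match 3: 'aa' (length 2)
  Match 4: 'a' (length 1)
  Match 5: 'a' (length 1)
Total matches: 5

5


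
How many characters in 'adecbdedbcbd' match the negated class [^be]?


Negated class [^be] matches any char NOT in {b, e}
Scanning 'adecbdedbcbd':
  pos 0: 'a' -> MATCH
  pos 1: 'd' -> MATCH
  pos 2: 'e' -> no (excluded)
  pos 3: 'c' -> MATCH
  pos 4: 'b' -> no (excluded)
  pos 5: 'd' -> MATCH
  pos 6: 'e' -> no (excluded)
  pos 7: 'd' -> MATCH
  pos 8: 'b' -> no (excluded)
  pos 9: 'c' -> MATCH
  pos 10: 'b' -> no (excluded)
  pos 11: 'd' -> MATCH
Total matches: 7

7


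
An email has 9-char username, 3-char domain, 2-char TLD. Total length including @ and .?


An email address has format: username@domain.tld
Username length: 9
'@' character: 1
Domain length: 3
'.' character: 1
TLD length: 2
Total = 9 + 1 + 3 + 1 + 2 = 16

16


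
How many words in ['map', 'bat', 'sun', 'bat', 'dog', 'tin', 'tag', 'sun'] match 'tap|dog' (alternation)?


Alternation 'tap|dog' matches either 'tap' or 'dog'.
Checking each word:
  'map' -> no
  'bat' -> no
  'sun' -> no
  'bat' -> no
  'dog' -> MATCH
  'tin' -> no
  'tag' -> no
  'sun' -> no
Matches: ['dog']
Count: 1

1


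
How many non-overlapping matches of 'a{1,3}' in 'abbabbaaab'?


Pattern 'a{1,3}' matches between 1 and 3 consecutive a's (greedy).
String: 'abbabbaaab'
Finding runs of a's and applying greedy matching:
  Run at pos 0: 'a' (length 1)
  Run at pos 3: 'a' (length 1)
  Run at pos 6: 'aaa' (length 3)
Matches: ['a', 'a', 'aaa']
Count: 3

3


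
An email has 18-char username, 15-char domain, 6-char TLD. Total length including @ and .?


An email address has format: username@domain.tld
Username length: 18
'@' character: 1
Domain length: 15
'.' character: 1
TLD length: 6
Total = 18 + 1 + 15 + 1 + 6 = 41

41


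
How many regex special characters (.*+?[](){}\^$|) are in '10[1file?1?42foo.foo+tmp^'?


Regex special characters are: . * + ? [ ] ( ) { } \ ^ $ |
Scanning '10[1file?1?42foo.foo+tmp^':
  pos 2: '[' -> SPECIAL
  pos 8: '?' -> SPECIAL
  pos 10: '?' -> SPECIAL
  pos 16: '.' -> SPECIAL
  pos 20: '+' -> SPECIAL
  pos 24: '^' -> SPECIAL
Special chars found: ['[', '?', '?', '.', '+', '^']
Total: 6

6


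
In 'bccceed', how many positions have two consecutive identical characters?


Looking for consecutive identical characters in 'bccceed':
  pos 0-1: 'b' vs 'c' -> different
  pos 1-2: 'c' vs 'c' -> MATCH ('cc')
  pos 2-3: 'c' vs 'c' -> MATCH ('cc')
  pos 3-4: 'c' vs 'e' -> different
  pos 4-5: 'e' vs 'e' -> MATCH ('ee')
  pos 5-6: 'e' vs 'd' -> different
Consecutive identical pairs: ['cc', 'cc', 'ee']
Count: 3

3


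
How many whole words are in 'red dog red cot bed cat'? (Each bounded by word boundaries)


Word boundaries (\b) mark the start/end of each word.
Text: 'red dog red cot bed cat'
Splitting by whitespace:
  Word 1: 'red'
  Word 2: 'dog'
  Word 3: 'red'
  Word 4: 'cot'
  Word 5: 'bed'
  Word 6: 'cat'
Total whole words: 6

6


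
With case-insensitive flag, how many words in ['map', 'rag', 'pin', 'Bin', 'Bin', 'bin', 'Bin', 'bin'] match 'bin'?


Case-insensitive matching: compare each word's lowercase form to 'bin'.
  'map' -> lower='map' -> no
  'rag' -> lower='rag' -> no
  'pin' -> lower='pin' -> no
  'Bin' -> lower='bin' -> MATCH
  'Bin' -> lower='bin' -> MATCH
  'bin' -> lower='bin' -> MATCH
  'Bin' -> lower='bin' -> MATCH
  'bin' -> lower='bin' -> MATCH
Matches: ['Bin', 'Bin', 'bin', 'Bin', 'bin']
Count: 5

5


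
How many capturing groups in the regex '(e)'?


To count capturing groups, count each '(' that starts a group.
Pattern: '(e)'
Walking through the pattern:
  Position 0: '(' -> group #1
Total capturing groups: 1

1


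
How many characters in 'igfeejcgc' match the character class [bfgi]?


Character class [bfgi] matches any of: {b, f, g, i}
Scanning string 'igfeejcgc' character by character:
  pos 0: 'i' -> MATCH
  pos 1: 'g' -> MATCH
  pos 2: 'f' -> MATCH
  pos 3: 'e' -> no
  pos 4: 'e' -> no
  pos 5: 'j' -> no
  pos 6: 'c' -> no
  pos 7: 'g' -> MATCH
  pos 8: 'c' -> no
Total matches: 4

4


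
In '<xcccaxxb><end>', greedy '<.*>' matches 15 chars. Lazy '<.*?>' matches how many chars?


Greedy '<.*>' tries to match as MUCH as possible.
Lazy '<.*?>' tries to match as LITTLE as possible.

String: '<xcccaxxb><end>'
Greedy '<.*>' starts at first '<' and extends to the LAST '>': '<xcccaxxb><end>' (15 chars)
Lazy '<.*?>' starts at first '<' and stops at the FIRST '>': '<xcccaxxb>' (10 chars)

10


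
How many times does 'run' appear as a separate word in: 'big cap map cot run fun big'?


Scanning each word for exact match 'run':
  Word 1: 'big' -> no
  Word 2: 'cap' -> no
  Word 3: 'map' -> no
  Word 4: 'cot' -> no
  Word 5: 'run' -> MATCH
  Word 6: 'fun' -> no
  Word 7: 'big' -> no
Total matches: 1

1


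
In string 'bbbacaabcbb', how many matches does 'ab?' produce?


Pattern 'ab?' matches 'a' optionally followed by 'b'.
String: 'bbbacaabcbb'
Scanning left to right for 'a' then checking next char:
  Match 1: 'a' (a not followed by b)
  Match 2: 'a' (a not followed by b)
  Match 3: 'ab' (a followed by b)
Total matches: 3

3


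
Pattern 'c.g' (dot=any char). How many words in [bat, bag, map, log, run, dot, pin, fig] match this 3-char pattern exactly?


Pattern 'c.g' means: starts with 'c', any single char, ends with 'g'.
Checking each word (must be exactly 3 chars):
  'bat' (len=3): no
  'bag' (len=3): no
  'map' (len=3): no
  'log' (len=3): no
  'run' (len=3): no
  'dot' (len=3): no
  'pin' (len=3): no
  'fig' (len=3): no
Matching words: []
Total: 0

0


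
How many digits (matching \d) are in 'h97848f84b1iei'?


\d matches any digit 0-9.
Scanning 'h97848f84b1iei':
  pos 1: '9' -> DIGIT
  pos 2: '7' -> DIGIT
  pos 3: '8' -> DIGIT
  pos 4: '4' -> DIGIT
  pos 5: '8' -> DIGIT
  pos 7: '8' -> DIGIT
  pos 8: '4' -> DIGIT
  pos 10: '1' -> DIGIT
Digits found: ['9', '7', '8', '4', '8', '8', '4', '1']
Total: 8

8


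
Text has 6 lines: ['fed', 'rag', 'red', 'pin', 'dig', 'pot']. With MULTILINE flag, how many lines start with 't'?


With MULTILINE flag, ^ matches the start of each line.
Lines: ['fed', 'rag', 'red', 'pin', 'dig', 'pot']
Checking which lines start with 't':
  Line 1: 'fed' -> no
  Line 2: 'rag' -> no
  Line 3: 'red' -> no
  Line 4: 'pin' -> no
  Line 5: 'dig' -> no
  Line 6: 'pot' -> no
Matching lines: []
Count: 0

0


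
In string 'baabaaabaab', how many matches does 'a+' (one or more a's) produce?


Pattern 'a+' matches one or more consecutive a's.
String: 'baabaaabaab'
Scanning for runs of a:
  Match 1: 'aa' (length 2)
  Match 2: 'aaa' (length 3)
  Match 3: 'aa' (length 2)
Total matches: 3

3


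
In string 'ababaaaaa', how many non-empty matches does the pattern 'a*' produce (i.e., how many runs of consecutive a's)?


Pattern 'a*' matches zero or more a's. We want non-empty runs of consecutive a's.
String: 'ababaaaaa'
Walking through the string to find runs of a's:
  Run 1: positions 0-0 -> 'a'
  Run 2: positions 2-2 -> 'a'
  Run 3: positions 4-8 -> 'aaaaa'
Non-empty runs found: ['a', 'a', 'aaaaa']
Count: 3

3


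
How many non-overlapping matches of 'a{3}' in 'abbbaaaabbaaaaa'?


Pattern 'a{3}' matches exactly 3 consecutive a's (greedy, non-overlapping).
String: 'abbbaaaabbaaaaa'
Scanning for runs of a's:
  Run at pos 0: 'a' (length 1) -> 0 match(es)
  Run at pos 4: 'aaaa' (length 4) -> 1 match(es)
  Run at pos 10: 'aaaaa' (length 5) -> 1 match(es)
Matches found: ['aaa', 'aaa']
Total: 2

2


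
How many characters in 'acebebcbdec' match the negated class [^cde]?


Negated class [^cde] matches any char NOT in {c, d, e}
Scanning 'acebebcbdec':
  pos 0: 'a' -> MATCH
  pos 1: 'c' -> no (excluded)
  pos 2: 'e' -> no (excluded)
  pos 3: 'b' -> MATCH
  pos 4: 'e' -> no (excluded)
  pos 5: 'b' -> MATCH
  pos 6: 'c' -> no (excluded)
  pos 7: 'b' -> MATCH
  pos 8: 'd' -> no (excluded)
  pos 9: 'e' -> no (excluded)
  pos 10: 'c' -> no (excluded)
Total matches: 4

4


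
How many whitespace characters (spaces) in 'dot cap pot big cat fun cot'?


\s matches whitespace characters (spaces, tabs, etc.).
Text: 'dot cap pot big cat fun cot'
This text has 7 words separated by spaces.
Number of spaces = number of words - 1 = 7 - 1 = 6

6


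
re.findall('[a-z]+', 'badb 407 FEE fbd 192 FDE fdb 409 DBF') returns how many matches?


Pattern '[a-z]+' finds one or more lowercase letters.
Text: 'badb 407 FEE fbd 192 FDE fdb 409 DBF'
Scanning for matches:
  Match 1: 'badb'
  Match 2: 'fbd'
  Match 3: 'fdb'
Total matches: 3

3


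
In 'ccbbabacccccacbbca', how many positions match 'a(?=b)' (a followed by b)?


Lookahead 'a(?=b)' matches 'a' only when followed by 'b'.
String: 'ccbbabacccccacbbca'
Checking each position where char is 'a':
  pos 4: 'a' -> MATCH (next='b')
  pos 6: 'a' -> no (next='c')
  pos 12: 'a' -> no (next='c')
Matching positions: [4]
Count: 1

1


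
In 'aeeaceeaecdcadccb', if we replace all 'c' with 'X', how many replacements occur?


re.sub('c', 'X', text) replaces every occurrence of 'c' with 'X'.
Text: 'aeeaceeaecdcadccb'
Scanning for 'c':
  pos 4: 'c' -> replacement #1
  pos 9: 'c' -> replacement #2
  pos 11: 'c' -> replacement #3
  pos 14: 'c' -> replacement #4
  pos 15: 'c' -> replacement #5
Total replacements: 5

5


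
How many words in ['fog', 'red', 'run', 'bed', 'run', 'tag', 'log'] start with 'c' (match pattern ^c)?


Pattern ^c anchors to start of word. Check which words begin with 'c':
  'fog' -> no
  'red' -> no
  'run' -> no
  'bed' -> no
  'run' -> no
  'tag' -> no
  'log' -> no
Matching words: []
Count: 0

0


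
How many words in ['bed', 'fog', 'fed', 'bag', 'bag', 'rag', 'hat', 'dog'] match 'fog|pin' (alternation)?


Alternation 'fog|pin' matches either 'fog' or 'pin'.
Checking each word:
  'bed' -> no
  'fog' -> MATCH
  'fed' -> no
  'bag' -> no
  'bag' -> no
  'rag' -> no
  'hat' -> no
  'dog' -> no
Matches: ['fog']
Count: 1

1


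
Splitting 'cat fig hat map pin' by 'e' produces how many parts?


Splitting by 'e' breaks the string at each occurrence of the separator.
Text: 'cat fig hat map pin'
Parts after split:
  Part 1: 'cat fig hat map pin'
Total parts: 1

1


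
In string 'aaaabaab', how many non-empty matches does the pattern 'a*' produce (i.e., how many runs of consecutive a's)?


Pattern 'a*' matches zero or more a's. We want non-empty runs of consecutive a's.
String: 'aaaabaab'
Walking through the string to find runs of a's:
  Run 1: positions 0-3 -> 'aaaa'
  Run 2: positions 5-6 -> 'aa'
Non-empty runs found: ['aaaa', 'aa']
Count: 2

2


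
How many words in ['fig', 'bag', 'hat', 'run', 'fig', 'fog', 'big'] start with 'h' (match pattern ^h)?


Pattern ^h anchors to start of word. Check which words begin with 'h':
  'fig' -> no
  'bag' -> no
  'hat' -> MATCH (starts with 'h')
  'run' -> no
  'fig' -> no
  'fog' -> no
  'big' -> no
Matching words: ['hat']
Count: 1

1


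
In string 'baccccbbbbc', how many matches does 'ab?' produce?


Pattern 'ab?' matches 'a' optionally followed by 'b'.
String: 'baccccbbbbc'
Scanning left to right for 'a' then checking next char:
  Match 1: 'a' (a not followed by b)
Total matches: 1

1


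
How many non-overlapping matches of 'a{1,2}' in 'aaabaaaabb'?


Pattern 'a{1,2}' matches between 1 and 2 consecutive a's (greedy).
String: 'aaabaaaabb'
Finding runs of a's and applying greedy matching:
  Run at pos 0: 'aaa' (length 3)
  Run at pos 4: 'aaaa' (length 4)
Matches: ['aa', 'a', 'aa', 'aa']
Count: 4

4


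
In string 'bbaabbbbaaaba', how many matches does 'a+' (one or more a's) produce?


Pattern 'a+' matches one or more consecutive a's.
String: 'bbaabbbbaaaba'
Scanning for runs of a:
  Match 1: 'aa' (length 2)
  Match 2: 'aaa' (length 3)
  Match 3: 'a' (length 1)
Total matches: 3

3


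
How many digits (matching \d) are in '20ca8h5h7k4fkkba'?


\d matches any digit 0-9.
Scanning '20ca8h5h7k4fkkba':
  pos 0: '2' -> DIGIT
  pos 1: '0' -> DIGIT
  pos 4: '8' -> DIGIT
  pos 6: '5' -> DIGIT
  pos 8: '7' -> DIGIT
  pos 10: '4' -> DIGIT
Digits found: ['2', '0', '8', '5', '7', '4']
Total: 6

6


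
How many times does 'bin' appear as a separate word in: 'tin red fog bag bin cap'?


Scanning each word for exact match 'bin':
  Word 1: 'tin' -> no
  Word 2: 'red' -> no
  Word 3: 'fog' -> no
  Word 4: 'bag' -> no
  Word 5: 'bin' -> MATCH
  Word 6: 'cap' -> no
Total matches: 1

1


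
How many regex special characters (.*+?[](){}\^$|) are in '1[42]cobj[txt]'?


Regex special characters are: . * + ? [ ] ( ) { } \ ^ $ |
Scanning '1[42]cobj[txt]':
  pos 1: '[' -> SPECIAL
  pos 4: ']' -> SPECIAL
  pos 9: '[' -> SPECIAL
  pos 13: ']' -> SPECIAL
Special chars found: ['[', ']', '[', ']']
Total: 4

4


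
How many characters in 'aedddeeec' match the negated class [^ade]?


Negated class [^ade] matches any char NOT in {a, d, e}
Scanning 'aedddeeec':
  pos 0: 'a' -> no (excluded)
  pos 1: 'e' -> no (excluded)
  pos 2: 'd' -> no (excluded)
  pos 3: 'd' -> no (excluded)
  pos 4: 'd' -> no (excluded)
  pos 5: 'e' -> no (excluded)
  pos 6: 'e' -> no (excluded)
  pos 7: 'e' -> no (excluded)
  pos 8: 'c' -> MATCH
Total matches: 1

1


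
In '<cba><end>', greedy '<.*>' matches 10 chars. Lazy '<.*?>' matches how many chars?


Greedy '<.*>' tries to match as MUCH as possible.
Lazy '<.*?>' tries to match as LITTLE as possible.

String: '<cba><end>'
Greedy '<.*>' starts at first '<' and extends to the LAST '>': '<cba><end>' (10 chars)
Lazy '<.*?>' starts at first '<' and stops at the FIRST '>': '<cba>' (5 chars)

5


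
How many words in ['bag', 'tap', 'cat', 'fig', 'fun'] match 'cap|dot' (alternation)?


Alternation 'cap|dot' matches either 'cap' or 'dot'.
Checking each word:
  'bag' -> no
  'tap' -> no
  'cat' -> no
  'fig' -> no
  'fun' -> no
Matches: []
Count: 0

0


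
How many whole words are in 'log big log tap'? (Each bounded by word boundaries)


Word boundaries (\b) mark the start/end of each word.
Text: 'log big log tap'
Splitting by whitespace:
  Word 1: 'log'
  Word 2: 'big'
  Word 3: 'log'
  Word 4: 'tap'
Total whole words: 4

4


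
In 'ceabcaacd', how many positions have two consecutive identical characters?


Looking for consecutive identical characters in 'ceabcaacd':
  pos 0-1: 'c' vs 'e' -> different
  pos 1-2: 'e' vs 'a' -> different
  pos 2-3: 'a' vs 'b' -> different
  pos 3-4: 'b' vs 'c' -> different
  pos 4-5: 'c' vs 'a' -> different
  pos 5-6: 'a' vs 'a' -> MATCH ('aa')
  pos 6-7: 'a' vs 'c' -> different
  pos 7-8: 'c' vs 'd' -> different
Consecutive identical pairs: ['aa']
Count: 1

1


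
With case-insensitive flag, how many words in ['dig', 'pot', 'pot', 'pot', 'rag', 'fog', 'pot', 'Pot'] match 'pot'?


Case-insensitive matching: compare each word's lowercase form to 'pot'.
  'dig' -> lower='dig' -> no
  'pot' -> lower='pot' -> MATCH
  'pot' -> lower='pot' -> MATCH
  'pot' -> lower='pot' -> MATCH
  'rag' -> lower='rag' -> no
  'fog' -> lower='fog' -> no
  'pot' -> lower='pot' -> MATCH
  'Pot' -> lower='pot' -> MATCH
Matches: ['pot', 'pot', 'pot', 'pot', 'Pot']
Count: 5

5


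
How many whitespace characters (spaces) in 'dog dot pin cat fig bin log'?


\s matches whitespace characters (spaces, tabs, etc.).
Text: 'dog dot pin cat fig bin log'
This text has 7 words separated by spaces.
Number of spaces = number of words - 1 = 7 - 1 = 6

6


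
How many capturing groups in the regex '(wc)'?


To count capturing groups, count each '(' that starts a group.
Pattern: '(wc)'
Walking through the pattern:
  Position 0: '(' -> group #1
Total capturing groups: 1

1


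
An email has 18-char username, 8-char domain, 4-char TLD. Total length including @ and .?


An email address has format: username@domain.tld
Username length: 18
'@' character: 1
Domain length: 8
'.' character: 1
TLD length: 4
Total = 18 + 1 + 8 + 1 + 4 = 32

32


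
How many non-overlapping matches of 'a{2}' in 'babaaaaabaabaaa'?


Pattern 'a{2}' matches exactly 2 consecutive a's (greedy, non-overlapping).
String: 'babaaaaabaabaaa'
Scanning for runs of a's:
  Run at pos 1: 'a' (length 1) -> 0 match(es)
  Run at pos 3: 'aaaaa' (length 5) -> 2 match(es)
  Run at pos 9: 'aa' (length 2) -> 1 match(es)
  Run at pos 12: 'aaa' (length 3) -> 1 match(es)
Matches found: ['aa', 'aa', 'aa', 'aa']
Total: 4

4


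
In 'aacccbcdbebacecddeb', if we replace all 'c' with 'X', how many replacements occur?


re.sub('c', 'X', text) replaces every occurrence of 'c' with 'X'.
Text: 'aacccbcdbebacecddeb'
Scanning for 'c':
  pos 2: 'c' -> replacement #1
  pos 3: 'c' -> replacement #2
  pos 4: 'c' -> replacement #3
  pos 6: 'c' -> replacement #4
  pos 12: 'c' -> replacement #5
  pos 14: 'c' -> replacement #6
Total replacements: 6

6


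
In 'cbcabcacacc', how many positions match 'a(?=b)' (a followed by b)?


Lookahead 'a(?=b)' matches 'a' only when followed by 'b'.
String: 'cbcabcacacc'
Checking each position where char is 'a':
  pos 3: 'a' -> MATCH (next='b')
  pos 6: 'a' -> no (next='c')
  pos 8: 'a' -> no (next='c')
Matching positions: [3]
Count: 1

1


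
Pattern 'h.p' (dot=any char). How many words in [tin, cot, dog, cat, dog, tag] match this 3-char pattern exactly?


Pattern 'h.p' means: starts with 'h', any single char, ends with 'p'.
Checking each word (must be exactly 3 chars):
  'tin' (len=3): no
  'cot' (len=3): no
  'dog' (len=3): no
  'cat' (len=3): no
  'dog' (len=3): no
  'tag' (len=3): no
Matching words: []
Total: 0

0
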